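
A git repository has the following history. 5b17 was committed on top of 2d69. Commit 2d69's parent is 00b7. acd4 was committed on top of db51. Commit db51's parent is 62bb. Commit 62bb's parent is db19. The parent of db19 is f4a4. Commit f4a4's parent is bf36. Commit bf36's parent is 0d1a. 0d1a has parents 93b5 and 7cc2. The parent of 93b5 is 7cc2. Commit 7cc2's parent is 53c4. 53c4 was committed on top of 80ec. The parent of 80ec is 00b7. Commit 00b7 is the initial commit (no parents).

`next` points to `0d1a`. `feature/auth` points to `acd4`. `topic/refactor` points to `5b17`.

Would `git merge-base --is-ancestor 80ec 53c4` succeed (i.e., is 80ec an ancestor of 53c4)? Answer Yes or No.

Ancestors of 53c4 (commits reachable by following parents): {00b7, 53c4, 80ec}.
80ec is in that set, so it is an ancestor of 53c4.

Yes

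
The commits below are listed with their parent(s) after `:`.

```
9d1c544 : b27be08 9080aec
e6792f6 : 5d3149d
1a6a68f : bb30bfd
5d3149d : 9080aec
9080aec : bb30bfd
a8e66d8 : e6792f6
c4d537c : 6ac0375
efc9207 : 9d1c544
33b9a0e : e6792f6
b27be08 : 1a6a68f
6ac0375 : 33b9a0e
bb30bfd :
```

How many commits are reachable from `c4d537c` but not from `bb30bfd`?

6

Reachable from c4d537c: {33b9a0e, 5d3149d, 6ac0375, 9080aec, bb30bfd, c4d537c, e6792f6}.
Reachable from bb30bfd: {bb30bfd}.
In c4d537c's history but not bb30bfd's: {33b9a0e, 5d3149d, 6ac0375, 9080aec, c4d537c, e6792f6} — 6 commits.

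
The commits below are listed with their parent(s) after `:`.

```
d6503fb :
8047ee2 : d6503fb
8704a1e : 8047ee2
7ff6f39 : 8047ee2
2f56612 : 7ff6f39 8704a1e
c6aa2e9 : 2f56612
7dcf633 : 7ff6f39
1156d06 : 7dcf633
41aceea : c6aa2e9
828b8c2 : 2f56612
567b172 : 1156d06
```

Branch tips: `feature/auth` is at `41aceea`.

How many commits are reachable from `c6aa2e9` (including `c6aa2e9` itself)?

6

Walking parent pointers from c6aa2e9: reachable set = {2f56612, 7ff6f39, 8047ee2, 8704a1e, c6aa2e9, d6503fb}.
That is 6 commits.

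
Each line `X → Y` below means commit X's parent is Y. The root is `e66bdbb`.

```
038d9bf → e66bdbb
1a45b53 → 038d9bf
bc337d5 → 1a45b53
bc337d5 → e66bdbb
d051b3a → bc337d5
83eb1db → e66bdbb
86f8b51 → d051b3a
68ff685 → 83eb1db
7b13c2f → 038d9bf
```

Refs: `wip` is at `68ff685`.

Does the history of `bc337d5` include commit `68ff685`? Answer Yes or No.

No

Ancestors of bc337d5: {038d9bf, 1a45b53, bc337d5, e66bdbb}.
68ff685 is not in that set, so it is not an ancestor of bc337d5.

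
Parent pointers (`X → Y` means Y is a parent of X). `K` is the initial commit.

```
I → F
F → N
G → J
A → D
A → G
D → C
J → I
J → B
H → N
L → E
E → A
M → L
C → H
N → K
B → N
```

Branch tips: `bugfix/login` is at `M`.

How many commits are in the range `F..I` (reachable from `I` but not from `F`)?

Reachable from I: {F, I, K, N}.
Reachable from F: {F, K, N}.
In I's history but not F's: {I} — 1 commit.

1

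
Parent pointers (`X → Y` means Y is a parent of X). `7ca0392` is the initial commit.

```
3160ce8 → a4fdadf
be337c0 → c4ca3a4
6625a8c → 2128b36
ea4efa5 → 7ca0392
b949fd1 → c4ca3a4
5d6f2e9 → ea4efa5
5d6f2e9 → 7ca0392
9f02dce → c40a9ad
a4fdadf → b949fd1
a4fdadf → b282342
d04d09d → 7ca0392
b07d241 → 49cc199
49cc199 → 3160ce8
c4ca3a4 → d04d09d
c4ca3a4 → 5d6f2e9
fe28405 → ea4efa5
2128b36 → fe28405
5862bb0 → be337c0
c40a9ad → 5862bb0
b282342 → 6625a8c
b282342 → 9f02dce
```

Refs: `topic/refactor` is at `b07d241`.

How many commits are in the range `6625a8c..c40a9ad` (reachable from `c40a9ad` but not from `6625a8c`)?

Reachable from c40a9ad: {5862bb0, 5d6f2e9, 7ca0392, be337c0, c40a9ad, c4ca3a4, d04d09d, ea4efa5}.
Reachable from 6625a8c: {2128b36, 6625a8c, 7ca0392, ea4efa5, fe28405}.
In c40a9ad's history but not 6625a8c's: {5862bb0, 5d6f2e9, be337c0, c40a9ad, c4ca3a4, d04d09d} — 6 commits.

6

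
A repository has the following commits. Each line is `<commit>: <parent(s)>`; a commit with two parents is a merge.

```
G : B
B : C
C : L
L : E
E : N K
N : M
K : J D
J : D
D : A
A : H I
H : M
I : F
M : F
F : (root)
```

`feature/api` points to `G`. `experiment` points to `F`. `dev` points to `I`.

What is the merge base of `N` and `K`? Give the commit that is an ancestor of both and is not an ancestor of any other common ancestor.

M

Ancestors of N: {F, M, N}.
Ancestors of K: {A, D, F, H, I, J, K, M}.
Common ancestors: {F, M}.
Among these, M is not an ancestor of any other common ancestor — it is the merge base.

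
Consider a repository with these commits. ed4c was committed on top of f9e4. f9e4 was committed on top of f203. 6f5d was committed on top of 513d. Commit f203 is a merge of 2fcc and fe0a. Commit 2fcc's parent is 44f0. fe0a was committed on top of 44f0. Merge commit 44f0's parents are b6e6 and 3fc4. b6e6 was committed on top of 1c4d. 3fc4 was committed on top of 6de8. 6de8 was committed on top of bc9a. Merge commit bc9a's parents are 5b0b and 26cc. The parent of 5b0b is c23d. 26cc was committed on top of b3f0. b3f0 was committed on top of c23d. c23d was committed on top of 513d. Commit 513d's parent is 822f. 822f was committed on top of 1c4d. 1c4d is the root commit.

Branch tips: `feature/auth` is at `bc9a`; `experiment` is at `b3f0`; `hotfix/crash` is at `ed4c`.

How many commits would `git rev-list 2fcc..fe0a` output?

1

Reachable from fe0a: {1c4d, 26cc, 3fc4, 44f0, 513d, 5b0b, 6de8, 822f, b3f0, b6e6, bc9a, c23d, fe0a}.
Reachable from 2fcc: {1c4d, 26cc, 2fcc, 3fc4, 44f0, 513d, 5b0b, 6de8, 822f, b3f0, b6e6, bc9a, c23d}.
In fe0a's history but not 2fcc's: {fe0a} — 1 commit.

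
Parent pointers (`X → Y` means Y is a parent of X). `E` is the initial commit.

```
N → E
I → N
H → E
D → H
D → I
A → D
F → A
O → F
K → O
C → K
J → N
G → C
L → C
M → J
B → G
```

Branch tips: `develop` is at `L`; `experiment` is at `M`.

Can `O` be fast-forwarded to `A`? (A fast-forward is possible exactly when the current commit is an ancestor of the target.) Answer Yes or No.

No

A fast-forward from O to A is possible iff O is an ancestor of A.
Ancestors of A: {A, D, E, H, I, N}.
O is not among them, so fast-forward is not possible.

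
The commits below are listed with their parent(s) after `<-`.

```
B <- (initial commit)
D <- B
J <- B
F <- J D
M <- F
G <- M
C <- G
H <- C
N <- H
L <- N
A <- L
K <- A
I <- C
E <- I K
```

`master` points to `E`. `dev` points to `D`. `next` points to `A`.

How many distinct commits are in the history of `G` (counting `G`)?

Walking parent pointers from G: reachable set = {B, D, F, G, J, M}.
That is 6 commits.

6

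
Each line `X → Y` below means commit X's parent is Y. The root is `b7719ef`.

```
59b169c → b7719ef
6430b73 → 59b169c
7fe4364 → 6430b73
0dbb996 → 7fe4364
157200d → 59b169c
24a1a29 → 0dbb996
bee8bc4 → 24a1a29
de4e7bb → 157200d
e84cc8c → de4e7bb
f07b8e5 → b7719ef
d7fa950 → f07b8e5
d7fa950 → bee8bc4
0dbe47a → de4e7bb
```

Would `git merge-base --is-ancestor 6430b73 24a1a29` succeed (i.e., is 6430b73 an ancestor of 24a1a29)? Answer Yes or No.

Yes

Ancestors of 24a1a29 (commits reachable by following parents): {0dbb996, 24a1a29, 59b169c, 6430b73, 7fe4364, b7719ef}.
6430b73 is in that set, so it is an ancestor of 24a1a29.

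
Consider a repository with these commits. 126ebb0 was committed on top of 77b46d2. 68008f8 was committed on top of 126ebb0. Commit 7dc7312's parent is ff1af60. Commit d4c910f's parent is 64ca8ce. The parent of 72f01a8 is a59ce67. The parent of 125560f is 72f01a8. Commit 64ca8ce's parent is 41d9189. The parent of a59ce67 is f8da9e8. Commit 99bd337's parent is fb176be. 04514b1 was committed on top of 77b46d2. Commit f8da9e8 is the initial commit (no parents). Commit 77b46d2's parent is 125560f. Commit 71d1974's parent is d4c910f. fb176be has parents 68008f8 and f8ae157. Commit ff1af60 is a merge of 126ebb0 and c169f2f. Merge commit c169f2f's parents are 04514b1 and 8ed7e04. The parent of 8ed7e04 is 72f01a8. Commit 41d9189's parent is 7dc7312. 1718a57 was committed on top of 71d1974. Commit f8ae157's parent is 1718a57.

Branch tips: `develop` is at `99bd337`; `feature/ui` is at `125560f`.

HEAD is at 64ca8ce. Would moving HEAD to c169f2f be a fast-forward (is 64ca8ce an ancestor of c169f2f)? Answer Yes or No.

No

A fast-forward from 64ca8ce to c169f2f is possible iff 64ca8ce is an ancestor of c169f2f.
Ancestors of c169f2f: {04514b1, 125560f, 72f01a8, 77b46d2, 8ed7e04, a59ce67, c169f2f, f8da9e8}.
64ca8ce is not among them, so fast-forward is not possible.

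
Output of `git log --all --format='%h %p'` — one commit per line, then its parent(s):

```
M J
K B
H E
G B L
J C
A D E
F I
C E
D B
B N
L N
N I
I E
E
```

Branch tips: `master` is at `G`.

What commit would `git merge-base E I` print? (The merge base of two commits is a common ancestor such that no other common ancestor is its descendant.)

Ancestors of E: {E}.
Ancestors of I: {E, I}.
Common ancestors: {E}.
The only common ancestor is E, so it is the merge base.

E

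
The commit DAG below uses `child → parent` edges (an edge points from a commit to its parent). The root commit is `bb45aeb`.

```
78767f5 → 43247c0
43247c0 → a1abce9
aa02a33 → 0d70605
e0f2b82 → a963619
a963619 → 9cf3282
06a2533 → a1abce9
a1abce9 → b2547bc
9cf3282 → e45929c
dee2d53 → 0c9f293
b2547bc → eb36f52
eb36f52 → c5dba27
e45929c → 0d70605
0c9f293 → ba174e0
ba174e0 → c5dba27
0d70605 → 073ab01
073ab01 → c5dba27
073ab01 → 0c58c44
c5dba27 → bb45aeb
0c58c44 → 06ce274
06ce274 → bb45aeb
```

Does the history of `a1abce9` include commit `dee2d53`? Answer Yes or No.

No

Ancestors of a1abce9: {a1abce9, b2547bc, bb45aeb, c5dba27, eb36f52}.
dee2d53 is not in that set, so it is not an ancestor of a1abce9.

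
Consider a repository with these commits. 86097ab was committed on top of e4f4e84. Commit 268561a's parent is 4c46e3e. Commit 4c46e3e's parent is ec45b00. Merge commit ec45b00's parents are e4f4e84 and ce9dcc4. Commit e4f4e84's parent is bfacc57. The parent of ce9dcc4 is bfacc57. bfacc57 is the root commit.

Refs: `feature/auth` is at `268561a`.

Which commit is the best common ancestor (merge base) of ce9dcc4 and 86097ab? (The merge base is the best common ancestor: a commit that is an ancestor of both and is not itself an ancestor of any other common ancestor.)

Ancestors of ce9dcc4: {bfacc57, ce9dcc4}.
Ancestors of 86097ab: {86097ab, bfacc57, e4f4e84}.
Common ancestors: {bfacc57}.
The only common ancestor is bfacc57, so it is the merge base.

bfacc57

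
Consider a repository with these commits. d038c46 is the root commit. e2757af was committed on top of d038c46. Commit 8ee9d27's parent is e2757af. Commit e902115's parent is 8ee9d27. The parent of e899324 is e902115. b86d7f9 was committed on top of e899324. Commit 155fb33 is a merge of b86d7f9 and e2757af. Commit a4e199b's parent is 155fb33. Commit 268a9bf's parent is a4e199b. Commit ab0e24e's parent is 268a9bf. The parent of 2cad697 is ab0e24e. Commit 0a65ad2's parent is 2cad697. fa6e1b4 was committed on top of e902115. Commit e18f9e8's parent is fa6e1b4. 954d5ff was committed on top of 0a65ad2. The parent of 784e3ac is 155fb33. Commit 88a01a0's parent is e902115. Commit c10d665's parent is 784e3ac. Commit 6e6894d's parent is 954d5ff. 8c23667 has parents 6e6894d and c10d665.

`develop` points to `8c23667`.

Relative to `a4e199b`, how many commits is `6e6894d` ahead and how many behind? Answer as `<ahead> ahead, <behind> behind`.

6 ahead, 0 behind

Reachable from 6e6894d: {0a65ad2, 155fb33, 268a9bf, 2cad697, 6e6894d, 8ee9d27, 954d5ff, a4e199b, ab0e24e, b86d7f9, d038c46, e2757af, e899324, e902115}.
Reachable from a4e199b: {155fb33, 8ee9d27, a4e199b, b86d7f9, d038c46, e2757af, e899324, e902115}.
Only in 6e6894d's history (ahead): {0a65ad2, 268a9bf, 2cad697, 6e6894d, 954d5ff, ab0e24e} — 6.
Only in a4e199b's history (behind): {} — 0.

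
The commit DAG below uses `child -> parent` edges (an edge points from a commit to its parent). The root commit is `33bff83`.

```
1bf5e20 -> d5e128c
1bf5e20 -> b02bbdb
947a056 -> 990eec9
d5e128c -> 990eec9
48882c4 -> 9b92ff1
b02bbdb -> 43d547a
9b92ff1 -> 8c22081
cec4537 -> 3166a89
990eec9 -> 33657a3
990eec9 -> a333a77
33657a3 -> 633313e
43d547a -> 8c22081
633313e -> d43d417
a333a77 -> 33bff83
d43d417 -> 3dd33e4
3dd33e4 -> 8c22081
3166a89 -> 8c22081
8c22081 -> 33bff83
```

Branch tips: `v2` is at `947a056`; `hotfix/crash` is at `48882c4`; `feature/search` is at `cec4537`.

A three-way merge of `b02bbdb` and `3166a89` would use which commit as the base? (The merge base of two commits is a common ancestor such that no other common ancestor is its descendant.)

8c22081

Ancestors of b02bbdb: {33bff83, 43d547a, 8c22081, b02bbdb}.
Ancestors of 3166a89: {3166a89, 33bff83, 8c22081}.
Common ancestors: {33bff83, 8c22081}.
Among these, 8c22081 is not an ancestor of any other common ancestor — it is the merge base.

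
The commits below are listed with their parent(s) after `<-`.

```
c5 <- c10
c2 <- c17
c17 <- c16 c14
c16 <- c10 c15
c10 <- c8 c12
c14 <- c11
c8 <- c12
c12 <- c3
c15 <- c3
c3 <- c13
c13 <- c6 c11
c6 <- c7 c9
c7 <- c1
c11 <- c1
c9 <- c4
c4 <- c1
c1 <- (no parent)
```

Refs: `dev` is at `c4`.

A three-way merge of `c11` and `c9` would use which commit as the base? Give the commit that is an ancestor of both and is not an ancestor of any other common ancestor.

Ancestors of c11: {c1, c11}.
Ancestors of c9: {c1, c4, c9}.
Common ancestors: {c1}.
The only common ancestor is c1, so it is the merge base.

c1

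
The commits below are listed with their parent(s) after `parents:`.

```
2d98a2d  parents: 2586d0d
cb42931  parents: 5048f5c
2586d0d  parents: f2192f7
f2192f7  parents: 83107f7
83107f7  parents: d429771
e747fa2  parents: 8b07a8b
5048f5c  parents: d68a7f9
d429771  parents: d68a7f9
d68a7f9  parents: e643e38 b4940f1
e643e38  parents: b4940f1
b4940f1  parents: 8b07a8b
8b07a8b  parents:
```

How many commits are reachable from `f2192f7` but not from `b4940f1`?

5

Reachable from f2192f7: {83107f7, 8b07a8b, b4940f1, d429771, d68a7f9, e643e38, f2192f7}.
Reachable from b4940f1: {8b07a8b, b4940f1}.
In f2192f7's history but not b4940f1's: {83107f7, d429771, d68a7f9, e643e38, f2192f7} — 5 commits.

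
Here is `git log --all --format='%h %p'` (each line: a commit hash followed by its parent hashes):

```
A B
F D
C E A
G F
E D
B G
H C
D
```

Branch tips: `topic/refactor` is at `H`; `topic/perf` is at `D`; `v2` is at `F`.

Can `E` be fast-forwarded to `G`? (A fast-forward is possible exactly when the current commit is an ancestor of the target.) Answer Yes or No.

A fast-forward from E to G is possible iff E is an ancestor of G.
Ancestors of G: {D, F, G}.
E is not among them, so fast-forward is not possible.

No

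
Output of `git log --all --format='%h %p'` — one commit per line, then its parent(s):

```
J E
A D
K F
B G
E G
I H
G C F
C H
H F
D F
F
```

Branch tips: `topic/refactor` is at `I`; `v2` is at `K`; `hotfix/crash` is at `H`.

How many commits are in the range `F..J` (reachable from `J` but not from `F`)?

Reachable from J: {C, E, F, G, H, J}.
Reachable from F: {F}.
In J's history but not F's: {C, E, G, H, J} — 5 commits.

5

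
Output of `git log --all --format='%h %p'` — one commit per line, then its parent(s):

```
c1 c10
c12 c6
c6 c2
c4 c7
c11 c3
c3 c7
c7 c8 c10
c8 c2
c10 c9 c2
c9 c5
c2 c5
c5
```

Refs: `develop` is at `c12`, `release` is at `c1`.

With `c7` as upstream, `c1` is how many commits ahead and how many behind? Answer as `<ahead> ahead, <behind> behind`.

1 ahead, 2 behind

Reachable from c1: {c1, c10, c2, c5, c9}.
Reachable from c7: {c10, c2, c5, c7, c8, c9}.
Only in c1's history (ahead): {c1} — 1.
Only in c7's history (behind): {c7, c8} — 2.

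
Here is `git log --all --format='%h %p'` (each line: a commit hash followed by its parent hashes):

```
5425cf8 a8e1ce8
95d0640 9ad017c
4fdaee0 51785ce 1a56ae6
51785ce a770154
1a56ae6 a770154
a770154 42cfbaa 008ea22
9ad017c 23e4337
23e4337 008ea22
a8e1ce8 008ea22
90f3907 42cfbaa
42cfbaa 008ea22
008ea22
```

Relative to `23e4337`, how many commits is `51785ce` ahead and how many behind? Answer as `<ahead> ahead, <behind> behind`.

Reachable from 51785ce: {008ea22, 42cfbaa, 51785ce, a770154}.
Reachable from 23e4337: {008ea22, 23e4337}.
Only in 51785ce's history (ahead): {42cfbaa, 51785ce, a770154} — 3.
Only in 23e4337's history (behind): {23e4337} — 1.

3 ahead, 1 behind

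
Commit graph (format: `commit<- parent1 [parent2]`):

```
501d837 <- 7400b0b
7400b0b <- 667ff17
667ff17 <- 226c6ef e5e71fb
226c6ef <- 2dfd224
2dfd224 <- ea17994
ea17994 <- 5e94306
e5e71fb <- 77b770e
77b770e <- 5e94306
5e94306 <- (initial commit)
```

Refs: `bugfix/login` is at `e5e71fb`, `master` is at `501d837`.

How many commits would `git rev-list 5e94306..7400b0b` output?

Reachable from 7400b0b: {226c6ef, 2dfd224, 5e94306, 667ff17, 7400b0b, 77b770e, e5e71fb, ea17994}.
Reachable from 5e94306: {5e94306}.
In 7400b0b's history but not 5e94306's: {226c6ef, 2dfd224, 667ff17, 7400b0b, 77b770e, e5e71fb, ea17994} — 7 commits.

7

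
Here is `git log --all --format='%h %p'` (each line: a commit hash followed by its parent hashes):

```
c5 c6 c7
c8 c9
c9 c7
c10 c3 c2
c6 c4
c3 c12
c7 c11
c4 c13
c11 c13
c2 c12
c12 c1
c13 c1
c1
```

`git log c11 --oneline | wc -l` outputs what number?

3

Walking parent pointers from c11: reachable set = {c1, c11, c13}.
That is 3 commits.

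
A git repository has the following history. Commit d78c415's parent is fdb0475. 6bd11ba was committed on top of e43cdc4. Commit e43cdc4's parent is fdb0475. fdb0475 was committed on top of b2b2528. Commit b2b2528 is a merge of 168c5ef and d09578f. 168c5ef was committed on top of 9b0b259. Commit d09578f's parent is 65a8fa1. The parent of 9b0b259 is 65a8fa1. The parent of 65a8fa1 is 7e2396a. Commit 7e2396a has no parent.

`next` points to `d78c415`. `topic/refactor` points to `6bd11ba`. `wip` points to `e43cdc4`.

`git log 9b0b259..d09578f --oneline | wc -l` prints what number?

Reachable from d09578f: {65a8fa1, 7e2396a, d09578f}.
Reachable from 9b0b259: {65a8fa1, 7e2396a, 9b0b259}.
In d09578f's history but not 9b0b259's: {d09578f} — 1 commit.

1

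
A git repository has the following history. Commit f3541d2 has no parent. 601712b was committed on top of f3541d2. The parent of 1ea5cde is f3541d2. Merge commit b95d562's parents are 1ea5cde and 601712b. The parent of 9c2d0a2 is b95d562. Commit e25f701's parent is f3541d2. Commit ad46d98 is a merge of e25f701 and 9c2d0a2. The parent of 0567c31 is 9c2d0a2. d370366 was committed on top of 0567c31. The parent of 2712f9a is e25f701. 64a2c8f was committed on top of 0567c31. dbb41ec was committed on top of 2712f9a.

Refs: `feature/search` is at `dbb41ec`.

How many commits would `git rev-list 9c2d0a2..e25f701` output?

Reachable from e25f701: {e25f701, f3541d2}.
Reachable from 9c2d0a2: {1ea5cde, 601712b, 9c2d0a2, b95d562, f3541d2}.
In e25f701's history but not 9c2d0a2's: {e25f701} — 1 commit.

1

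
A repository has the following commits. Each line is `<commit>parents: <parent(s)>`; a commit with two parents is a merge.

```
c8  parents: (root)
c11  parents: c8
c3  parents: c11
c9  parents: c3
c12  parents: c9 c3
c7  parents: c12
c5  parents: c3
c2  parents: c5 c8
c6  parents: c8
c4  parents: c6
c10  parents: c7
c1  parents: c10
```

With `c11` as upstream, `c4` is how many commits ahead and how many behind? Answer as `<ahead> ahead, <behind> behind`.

Reachable from c4: {c4, c6, c8}.
Reachable from c11: {c11, c8}.
Only in c4's history (ahead): {c4, c6} — 2.
Only in c11's history (behind): {c11} — 1.

2 ahead, 1 behind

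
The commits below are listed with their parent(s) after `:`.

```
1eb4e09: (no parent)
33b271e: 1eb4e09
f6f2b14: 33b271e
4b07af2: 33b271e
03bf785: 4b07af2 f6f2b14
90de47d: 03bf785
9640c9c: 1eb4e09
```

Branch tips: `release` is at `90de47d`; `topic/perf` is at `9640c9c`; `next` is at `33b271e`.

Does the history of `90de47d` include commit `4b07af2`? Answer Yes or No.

Yes

Ancestors of 90de47d (commits reachable by following parents): {03bf785, 1eb4e09, 33b271e, 4b07af2, 90de47d, f6f2b14}.
4b07af2 is in that set, so it is an ancestor of 90de47d.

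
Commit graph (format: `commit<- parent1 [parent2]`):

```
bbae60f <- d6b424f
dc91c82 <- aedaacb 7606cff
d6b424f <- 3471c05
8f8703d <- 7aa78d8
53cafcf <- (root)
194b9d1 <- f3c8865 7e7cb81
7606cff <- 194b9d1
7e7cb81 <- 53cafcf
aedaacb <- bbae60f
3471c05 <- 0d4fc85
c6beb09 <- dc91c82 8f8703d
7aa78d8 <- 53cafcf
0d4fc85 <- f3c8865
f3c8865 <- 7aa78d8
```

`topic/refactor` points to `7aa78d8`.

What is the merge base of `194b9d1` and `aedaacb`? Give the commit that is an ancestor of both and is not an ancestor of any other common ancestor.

Ancestors of 194b9d1: {194b9d1, 53cafcf, 7aa78d8, 7e7cb81, f3c8865}.
Ancestors of aedaacb: {0d4fc85, 3471c05, 53cafcf, 7aa78d8, aedaacb, bbae60f, d6b424f, f3c8865}.
Common ancestors: {53cafcf, 7aa78d8, f3c8865}.
Among these, f3c8865 is not an ancestor of any other common ancestor — it is the merge base.

f3c8865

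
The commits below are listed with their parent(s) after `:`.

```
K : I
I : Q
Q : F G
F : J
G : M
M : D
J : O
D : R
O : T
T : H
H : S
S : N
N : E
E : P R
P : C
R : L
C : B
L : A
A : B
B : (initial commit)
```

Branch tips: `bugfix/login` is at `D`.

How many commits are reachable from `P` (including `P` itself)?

3

Walking parent pointers from P: reachable set = {B, C, P}.
That is 3 commits.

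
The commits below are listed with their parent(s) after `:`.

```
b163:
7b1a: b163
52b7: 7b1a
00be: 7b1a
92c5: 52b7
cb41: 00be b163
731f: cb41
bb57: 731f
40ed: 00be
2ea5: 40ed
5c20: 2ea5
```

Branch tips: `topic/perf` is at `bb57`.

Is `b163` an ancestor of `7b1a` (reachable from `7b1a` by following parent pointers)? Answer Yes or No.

Yes

Ancestors of 7b1a (commits reachable by following parents): {7b1a, b163}.
b163 is in that set, so it is an ancestor of 7b1a.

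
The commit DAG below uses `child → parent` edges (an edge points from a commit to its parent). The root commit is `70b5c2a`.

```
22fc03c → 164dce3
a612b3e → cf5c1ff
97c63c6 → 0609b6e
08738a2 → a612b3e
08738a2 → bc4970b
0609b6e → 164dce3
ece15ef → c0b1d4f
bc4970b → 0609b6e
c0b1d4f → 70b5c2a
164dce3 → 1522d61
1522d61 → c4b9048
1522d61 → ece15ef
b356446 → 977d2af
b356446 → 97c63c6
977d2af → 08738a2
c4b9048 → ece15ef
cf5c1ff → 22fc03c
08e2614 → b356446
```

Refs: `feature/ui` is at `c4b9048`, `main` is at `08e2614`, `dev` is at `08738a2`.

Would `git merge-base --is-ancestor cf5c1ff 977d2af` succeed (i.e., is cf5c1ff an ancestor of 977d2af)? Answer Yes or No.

Ancestors of 977d2af (commits reachable by following parents): {0609b6e, 08738a2, 1522d61, 164dce3, 22fc03c, 70b5c2a, 977d2af, a612b3e, bc4970b, c0b1d4f, c4b9048, cf5c1ff, ece15ef}.
cf5c1ff is in that set, so it is an ancestor of 977d2af.

Yes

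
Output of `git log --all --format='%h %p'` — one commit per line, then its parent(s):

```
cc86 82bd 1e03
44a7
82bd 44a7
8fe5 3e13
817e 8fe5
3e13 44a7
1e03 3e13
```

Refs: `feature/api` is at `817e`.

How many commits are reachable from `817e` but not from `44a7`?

Reachable from 817e: {3e13, 44a7, 817e, 8fe5}.
Reachable from 44a7: {44a7}.
In 817e's history but not 44a7's: {3e13, 817e, 8fe5} — 3 commits.

3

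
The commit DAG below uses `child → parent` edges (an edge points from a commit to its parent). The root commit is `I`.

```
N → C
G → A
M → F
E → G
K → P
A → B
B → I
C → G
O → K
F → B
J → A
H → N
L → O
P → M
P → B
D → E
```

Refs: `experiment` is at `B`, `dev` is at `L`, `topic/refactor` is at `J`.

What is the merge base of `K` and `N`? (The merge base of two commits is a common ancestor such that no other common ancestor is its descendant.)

B

Ancestors of K: {B, F, I, K, M, P}.
Ancestors of N: {A, B, C, G, I, N}.
Common ancestors: {B, I}.
Among these, B is not an ancestor of any other common ancestor — it is the merge base.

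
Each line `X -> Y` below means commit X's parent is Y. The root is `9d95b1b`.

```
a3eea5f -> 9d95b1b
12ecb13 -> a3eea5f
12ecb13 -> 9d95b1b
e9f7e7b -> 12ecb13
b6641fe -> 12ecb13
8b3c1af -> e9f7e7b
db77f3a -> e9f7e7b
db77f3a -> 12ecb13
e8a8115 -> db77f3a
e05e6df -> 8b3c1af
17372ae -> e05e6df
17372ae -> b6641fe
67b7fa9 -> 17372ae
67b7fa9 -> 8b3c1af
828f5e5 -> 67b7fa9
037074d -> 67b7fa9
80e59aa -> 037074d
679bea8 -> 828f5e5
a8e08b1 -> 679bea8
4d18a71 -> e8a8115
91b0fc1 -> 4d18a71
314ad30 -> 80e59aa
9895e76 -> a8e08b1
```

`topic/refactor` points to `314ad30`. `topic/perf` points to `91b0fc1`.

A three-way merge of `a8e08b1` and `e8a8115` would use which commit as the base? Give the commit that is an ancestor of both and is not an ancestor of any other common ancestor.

Ancestors of a8e08b1: {12ecb13, 17372ae, 679bea8, 67b7fa9, 828f5e5, 8b3c1af, 9d95b1b, a3eea5f, a8e08b1, b6641fe, e05e6df, e9f7e7b}.
Ancestors of e8a8115: {12ecb13, 9d95b1b, a3eea5f, db77f3a, e8a8115, e9f7e7b}.
Common ancestors: {12ecb13, 9d95b1b, a3eea5f, e9f7e7b}.
Among these, e9f7e7b is not an ancestor of any other common ancestor — it is the merge base.

e9f7e7b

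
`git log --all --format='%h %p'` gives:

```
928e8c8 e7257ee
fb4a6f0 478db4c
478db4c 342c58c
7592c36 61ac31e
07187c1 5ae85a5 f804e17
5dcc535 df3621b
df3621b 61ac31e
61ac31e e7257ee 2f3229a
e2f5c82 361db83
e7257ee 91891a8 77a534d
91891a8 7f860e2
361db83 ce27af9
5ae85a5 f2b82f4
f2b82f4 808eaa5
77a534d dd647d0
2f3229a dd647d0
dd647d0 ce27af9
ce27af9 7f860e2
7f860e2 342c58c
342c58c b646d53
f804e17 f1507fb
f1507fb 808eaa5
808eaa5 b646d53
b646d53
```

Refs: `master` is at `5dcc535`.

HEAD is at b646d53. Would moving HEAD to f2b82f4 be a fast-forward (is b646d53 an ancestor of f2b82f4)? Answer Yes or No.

Yes

A fast-forward from b646d53 to f2b82f4 is possible iff b646d53 is an ancestor of f2b82f4.
Ancestors of f2b82f4: {808eaa5, b646d53, f2b82f4}.
b646d53 is among them, so fast-forward is possible.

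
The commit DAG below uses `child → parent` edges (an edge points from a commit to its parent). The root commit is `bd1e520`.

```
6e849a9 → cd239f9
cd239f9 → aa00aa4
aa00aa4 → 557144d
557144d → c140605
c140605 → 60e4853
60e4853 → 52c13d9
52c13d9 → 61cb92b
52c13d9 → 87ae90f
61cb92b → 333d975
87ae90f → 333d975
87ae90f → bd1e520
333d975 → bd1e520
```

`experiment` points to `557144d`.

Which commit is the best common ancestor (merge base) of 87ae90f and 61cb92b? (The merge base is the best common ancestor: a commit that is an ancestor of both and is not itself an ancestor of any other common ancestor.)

333d975

Ancestors of 87ae90f: {333d975, 87ae90f, bd1e520}.
Ancestors of 61cb92b: {333d975, 61cb92b, bd1e520}.
Common ancestors: {333d975, bd1e520}.
Among these, 333d975 is not an ancestor of any other common ancestor — it is the merge base.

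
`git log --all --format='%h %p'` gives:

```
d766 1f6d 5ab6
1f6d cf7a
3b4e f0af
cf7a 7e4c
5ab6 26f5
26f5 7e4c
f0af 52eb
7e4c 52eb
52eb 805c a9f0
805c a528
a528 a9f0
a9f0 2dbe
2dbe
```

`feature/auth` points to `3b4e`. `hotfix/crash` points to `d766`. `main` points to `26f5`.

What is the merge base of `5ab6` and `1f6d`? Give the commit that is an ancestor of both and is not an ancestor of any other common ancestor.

Ancestors of 5ab6: {26f5, 2dbe, 52eb, 5ab6, 7e4c, 805c, a528, a9f0}.
Ancestors of 1f6d: {1f6d, 2dbe, 52eb, 7e4c, 805c, a528, a9f0, cf7a}.
Common ancestors: {2dbe, 52eb, 7e4c, 805c, a528, a9f0}.
Among these, 7e4c is not an ancestor of any other common ancestor — it is the merge base.

7e4c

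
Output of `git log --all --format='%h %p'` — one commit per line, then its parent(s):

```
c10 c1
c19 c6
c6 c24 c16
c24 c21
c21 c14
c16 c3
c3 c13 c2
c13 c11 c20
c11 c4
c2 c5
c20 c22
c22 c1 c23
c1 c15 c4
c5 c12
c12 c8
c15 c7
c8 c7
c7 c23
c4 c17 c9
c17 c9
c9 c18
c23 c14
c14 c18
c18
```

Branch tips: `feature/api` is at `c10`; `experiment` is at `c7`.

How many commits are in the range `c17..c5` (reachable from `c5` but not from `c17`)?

Reachable from c5: {c12, c14, c18, c23, c5, c7, c8}.
Reachable from c17: {c17, c18, c9}.
In c5's history but not c17's: {c12, c14, c23, c5, c7, c8} — 6 commits.

6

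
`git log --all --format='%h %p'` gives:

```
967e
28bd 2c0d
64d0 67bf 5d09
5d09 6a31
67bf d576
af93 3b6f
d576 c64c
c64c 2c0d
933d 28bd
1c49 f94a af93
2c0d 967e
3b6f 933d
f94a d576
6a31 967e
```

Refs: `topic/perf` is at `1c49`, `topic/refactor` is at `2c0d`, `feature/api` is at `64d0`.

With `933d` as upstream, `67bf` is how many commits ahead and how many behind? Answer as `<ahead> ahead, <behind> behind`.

3 ahead, 2 behind

Reachable from 67bf: {2c0d, 67bf, 967e, c64c, d576}.
Reachable from 933d: {28bd, 2c0d, 933d, 967e}.
Only in 67bf's history (ahead): {67bf, c64c, d576} — 3.
Only in 933d's history (behind): {28bd, 933d} — 2.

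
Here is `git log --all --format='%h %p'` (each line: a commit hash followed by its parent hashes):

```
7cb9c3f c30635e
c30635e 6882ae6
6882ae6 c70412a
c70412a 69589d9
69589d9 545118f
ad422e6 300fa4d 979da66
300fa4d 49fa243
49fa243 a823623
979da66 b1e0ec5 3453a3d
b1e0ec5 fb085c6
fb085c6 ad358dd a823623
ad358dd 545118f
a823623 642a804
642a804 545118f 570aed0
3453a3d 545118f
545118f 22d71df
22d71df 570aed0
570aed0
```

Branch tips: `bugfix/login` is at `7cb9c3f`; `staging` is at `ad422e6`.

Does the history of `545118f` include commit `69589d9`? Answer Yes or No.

No

Ancestors of 545118f: {22d71df, 545118f, 570aed0}.
69589d9 is not in that set, so it is not an ancestor of 545118f.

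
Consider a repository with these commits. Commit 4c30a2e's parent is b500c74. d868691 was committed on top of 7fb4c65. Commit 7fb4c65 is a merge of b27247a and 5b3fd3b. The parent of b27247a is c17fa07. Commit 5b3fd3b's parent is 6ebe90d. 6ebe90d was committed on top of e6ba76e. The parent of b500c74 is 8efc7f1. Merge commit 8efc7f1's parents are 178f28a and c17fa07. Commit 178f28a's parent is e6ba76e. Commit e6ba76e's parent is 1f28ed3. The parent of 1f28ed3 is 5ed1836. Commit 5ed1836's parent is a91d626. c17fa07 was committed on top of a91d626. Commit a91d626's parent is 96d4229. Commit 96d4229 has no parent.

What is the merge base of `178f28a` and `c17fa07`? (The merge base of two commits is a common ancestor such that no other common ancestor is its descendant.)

Ancestors of 178f28a: {178f28a, 1f28ed3, 5ed1836, 96d4229, a91d626, e6ba76e}.
Ancestors of c17fa07: {96d4229, a91d626, c17fa07}.
Common ancestors: {96d4229, a91d626}.
Among these, a91d626 is not an ancestor of any other common ancestor — it is the merge base.

a91d626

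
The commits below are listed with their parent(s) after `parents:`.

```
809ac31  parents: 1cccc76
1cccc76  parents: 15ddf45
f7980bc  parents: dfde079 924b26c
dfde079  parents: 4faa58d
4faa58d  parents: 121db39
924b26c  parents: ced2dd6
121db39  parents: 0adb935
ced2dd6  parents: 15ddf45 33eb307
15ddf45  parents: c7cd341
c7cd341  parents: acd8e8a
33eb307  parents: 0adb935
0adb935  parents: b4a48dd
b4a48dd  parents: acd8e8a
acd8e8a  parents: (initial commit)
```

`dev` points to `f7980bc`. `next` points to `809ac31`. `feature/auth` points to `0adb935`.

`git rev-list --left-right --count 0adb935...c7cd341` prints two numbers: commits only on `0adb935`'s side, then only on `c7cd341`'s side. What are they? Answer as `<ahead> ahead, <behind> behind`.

2 ahead, 1 behind

Reachable from 0adb935: {0adb935, acd8e8a, b4a48dd}.
Reachable from c7cd341: {acd8e8a, c7cd341}.
Only in 0adb935's history (ahead): {0adb935, b4a48dd} — 2.
Only in c7cd341's history (behind): {c7cd341} — 1.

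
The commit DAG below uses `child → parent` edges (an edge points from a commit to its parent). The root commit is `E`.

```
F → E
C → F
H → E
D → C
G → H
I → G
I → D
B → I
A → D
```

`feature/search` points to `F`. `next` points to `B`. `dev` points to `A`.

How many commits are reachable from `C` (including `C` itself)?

3

Walking parent pointers from C: reachable set = {C, E, F}.
That is 3 commits.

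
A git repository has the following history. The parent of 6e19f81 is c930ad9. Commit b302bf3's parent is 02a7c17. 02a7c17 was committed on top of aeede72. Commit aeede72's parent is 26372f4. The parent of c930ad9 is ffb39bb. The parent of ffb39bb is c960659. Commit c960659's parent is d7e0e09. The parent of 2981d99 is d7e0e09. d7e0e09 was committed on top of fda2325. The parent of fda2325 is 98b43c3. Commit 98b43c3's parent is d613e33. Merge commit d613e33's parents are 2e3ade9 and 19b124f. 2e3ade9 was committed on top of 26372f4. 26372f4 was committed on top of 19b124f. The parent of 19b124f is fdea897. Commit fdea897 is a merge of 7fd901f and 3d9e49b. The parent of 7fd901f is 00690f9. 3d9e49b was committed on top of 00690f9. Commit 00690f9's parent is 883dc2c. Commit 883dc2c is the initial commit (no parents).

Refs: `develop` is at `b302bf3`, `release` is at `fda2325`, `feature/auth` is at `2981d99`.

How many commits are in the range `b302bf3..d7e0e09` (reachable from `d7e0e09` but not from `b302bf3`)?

Reachable from d7e0e09: {00690f9, 19b124f, 26372f4, 2e3ade9, 3d9e49b, 7fd901f, 883dc2c, 98b43c3, d613e33, d7e0e09, fda2325, fdea897}.
Reachable from b302bf3: {00690f9, 02a7c17, 19b124f, 26372f4, 3d9e49b, 7fd901f, 883dc2c, aeede72, b302bf3, fdea897}.
In d7e0e09's history but not b302bf3's: {2e3ade9, 98b43c3, d613e33, d7e0e09, fda2325} — 5 commits.

5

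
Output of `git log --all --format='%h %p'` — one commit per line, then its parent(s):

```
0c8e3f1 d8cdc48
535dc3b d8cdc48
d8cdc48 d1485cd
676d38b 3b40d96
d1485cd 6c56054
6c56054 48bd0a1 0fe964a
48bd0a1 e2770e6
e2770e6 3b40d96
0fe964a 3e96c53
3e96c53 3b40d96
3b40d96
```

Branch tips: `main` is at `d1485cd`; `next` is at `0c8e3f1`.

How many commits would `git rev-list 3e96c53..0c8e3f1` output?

Reachable from 0c8e3f1: {0c8e3f1, 0fe964a, 3b40d96, 3e96c53, 48bd0a1, 6c56054, d1485cd, d8cdc48, e2770e6}.
Reachable from 3e96c53: {3b40d96, 3e96c53}.
In 0c8e3f1's history but not 3e96c53's: {0c8e3f1, 0fe964a, 48bd0a1, 6c56054, d1485cd, d8cdc48, e2770e6} — 7 commits.

7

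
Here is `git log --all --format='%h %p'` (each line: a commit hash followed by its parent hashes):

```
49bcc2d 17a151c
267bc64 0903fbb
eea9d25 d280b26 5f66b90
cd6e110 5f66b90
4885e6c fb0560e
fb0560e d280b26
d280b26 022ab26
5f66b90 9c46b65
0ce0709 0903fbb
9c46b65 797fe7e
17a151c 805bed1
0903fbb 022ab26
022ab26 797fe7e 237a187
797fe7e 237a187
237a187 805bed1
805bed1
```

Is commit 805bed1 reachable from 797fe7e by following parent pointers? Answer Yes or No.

Yes

Ancestors of 797fe7e (commits reachable by following parents): {237a187, 797fe7e, 805bed1}.
805bed1 is in that set, so it is an ancestor of 797fe7e.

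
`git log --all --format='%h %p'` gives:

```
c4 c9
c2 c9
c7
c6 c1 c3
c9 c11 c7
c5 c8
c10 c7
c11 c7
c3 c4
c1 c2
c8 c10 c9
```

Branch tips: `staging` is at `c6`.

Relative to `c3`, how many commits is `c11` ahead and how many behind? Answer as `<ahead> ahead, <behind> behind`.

Reachable from c11: {c11, c7}.
Reachable from c3: {c11, c3, c4, c7, c9}.
Only in c11's history (ahead): {} — 0.
Only in c3's history (behind): {c3, c4, c9} — 3.

0 ahead, 3 behind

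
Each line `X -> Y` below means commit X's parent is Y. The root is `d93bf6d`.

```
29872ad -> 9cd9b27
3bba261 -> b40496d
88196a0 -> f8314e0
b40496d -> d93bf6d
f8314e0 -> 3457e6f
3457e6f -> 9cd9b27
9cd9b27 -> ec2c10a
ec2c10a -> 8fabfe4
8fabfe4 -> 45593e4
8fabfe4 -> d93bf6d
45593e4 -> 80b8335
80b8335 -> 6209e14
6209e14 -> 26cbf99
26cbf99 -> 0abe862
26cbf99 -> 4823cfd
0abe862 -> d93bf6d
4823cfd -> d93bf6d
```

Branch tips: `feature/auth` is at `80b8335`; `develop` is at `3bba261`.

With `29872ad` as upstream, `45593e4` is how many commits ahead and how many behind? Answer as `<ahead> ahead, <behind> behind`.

0 ahead, 4 behind

Reachable from 45593e4: {0abe862, 26cbf99, 45593e4, 4823cfd, 6209e14, 80b8335, d93bf6d}.
Reachable from 29872ad: {0abe862, 26cbf99, 29872ad, 45593e4, 4823cfd, 6209e14, 80b8335, 8fabfe4, 9cd9b27, d93bf6d, ec2c10a}.
Only in 45593e4's history (ahead): {} — 0.
Only in 29872ad's history (behind): {29872ad, 8fabfe4, 9cd9b27, ec2c10a} — 4.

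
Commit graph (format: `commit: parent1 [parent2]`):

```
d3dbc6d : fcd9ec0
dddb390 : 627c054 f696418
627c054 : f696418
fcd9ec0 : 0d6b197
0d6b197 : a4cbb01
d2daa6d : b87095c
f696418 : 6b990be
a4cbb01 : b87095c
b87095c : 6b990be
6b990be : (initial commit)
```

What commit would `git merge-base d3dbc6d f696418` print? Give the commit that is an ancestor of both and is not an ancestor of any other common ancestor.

6b990be

Ancestors of d3dbc6d: {0d6b197, 6b990be, a4cbb01, b87095c, d3dbc6d, fcd9ec0}.
Ancestors of f696418: {6b990be, f696418}.
Common ancestors: {6b990be}.
The only common ancestor is 6b990be, so it is the merge base.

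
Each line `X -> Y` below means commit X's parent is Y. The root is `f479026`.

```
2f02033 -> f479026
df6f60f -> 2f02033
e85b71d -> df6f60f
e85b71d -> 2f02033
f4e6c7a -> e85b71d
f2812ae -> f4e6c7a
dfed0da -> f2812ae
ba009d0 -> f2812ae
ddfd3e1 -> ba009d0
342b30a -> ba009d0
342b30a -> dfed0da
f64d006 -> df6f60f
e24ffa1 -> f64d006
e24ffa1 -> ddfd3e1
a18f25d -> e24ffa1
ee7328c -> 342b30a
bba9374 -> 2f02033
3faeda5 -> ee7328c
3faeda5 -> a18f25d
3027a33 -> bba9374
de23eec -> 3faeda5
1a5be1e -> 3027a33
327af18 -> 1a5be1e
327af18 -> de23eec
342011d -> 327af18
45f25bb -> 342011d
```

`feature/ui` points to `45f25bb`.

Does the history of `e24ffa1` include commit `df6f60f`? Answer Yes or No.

Ancestors of e24ffa1 (commits reachable by following parents): {2f02033, ba009d0, ddfd3e1, df6f60f, e24ffa1, e85b71d, f2812ae, f479026, f4e6c7a, f64d006}.
df6f60f is in that set, so it is an ancestor of e24ffa1.

Yes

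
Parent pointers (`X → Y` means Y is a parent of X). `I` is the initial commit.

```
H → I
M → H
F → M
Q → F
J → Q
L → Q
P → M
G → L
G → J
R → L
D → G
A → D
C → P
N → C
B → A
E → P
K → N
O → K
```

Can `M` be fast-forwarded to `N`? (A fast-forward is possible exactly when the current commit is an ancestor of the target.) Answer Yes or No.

A fast-forward from M to N is possible iff M is an ancestor of N.
Ancestors of N: {C, H, I, M, N, P}.
M is among them, so fast-forward is possible.

Yes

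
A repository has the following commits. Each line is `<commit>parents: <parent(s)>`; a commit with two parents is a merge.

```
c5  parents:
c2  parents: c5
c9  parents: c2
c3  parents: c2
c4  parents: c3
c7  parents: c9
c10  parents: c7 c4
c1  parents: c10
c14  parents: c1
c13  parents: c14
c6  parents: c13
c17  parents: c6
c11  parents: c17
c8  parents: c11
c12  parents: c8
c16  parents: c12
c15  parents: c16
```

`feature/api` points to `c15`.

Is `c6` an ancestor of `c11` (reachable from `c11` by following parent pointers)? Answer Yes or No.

Ancestors of c11 (commits reachable by following parents): {c1, c10, c11, c13, c14, c17, c2, c3, c4, c5, c6, c7, c9}.
c6 is in that set, so it is an ancestor of c11.

Yes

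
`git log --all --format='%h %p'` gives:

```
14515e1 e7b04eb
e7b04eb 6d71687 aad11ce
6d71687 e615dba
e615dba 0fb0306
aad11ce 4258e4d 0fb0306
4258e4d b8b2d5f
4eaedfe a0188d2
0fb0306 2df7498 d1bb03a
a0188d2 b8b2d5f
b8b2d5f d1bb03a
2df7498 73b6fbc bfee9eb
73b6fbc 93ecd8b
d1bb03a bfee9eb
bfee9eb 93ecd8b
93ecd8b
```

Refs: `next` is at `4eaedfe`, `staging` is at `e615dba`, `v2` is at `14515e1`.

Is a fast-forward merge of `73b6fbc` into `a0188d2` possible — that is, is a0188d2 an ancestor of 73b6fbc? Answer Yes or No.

A fast-forward from a0188d2 to 73b6fbc is possible iff a0188d2 is an ancestor of 73b6fbc.
Ancestors of 73b6fbc: {73b6fbc, 93ecd8b}.
a0188d2 is not among them, so fast-forward is not possible.

No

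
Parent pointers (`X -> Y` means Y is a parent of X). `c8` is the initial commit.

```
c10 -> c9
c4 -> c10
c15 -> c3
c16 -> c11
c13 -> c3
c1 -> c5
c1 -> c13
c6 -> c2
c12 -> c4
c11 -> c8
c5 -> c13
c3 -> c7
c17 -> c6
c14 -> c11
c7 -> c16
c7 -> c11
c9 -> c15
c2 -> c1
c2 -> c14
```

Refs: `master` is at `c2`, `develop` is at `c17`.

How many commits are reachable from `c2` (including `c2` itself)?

Walking parent pointers from c2: reachable set = {c1, c11, c13, c14, c16, c2, c3, c5, c7, c8}.
That is 10 commits.

10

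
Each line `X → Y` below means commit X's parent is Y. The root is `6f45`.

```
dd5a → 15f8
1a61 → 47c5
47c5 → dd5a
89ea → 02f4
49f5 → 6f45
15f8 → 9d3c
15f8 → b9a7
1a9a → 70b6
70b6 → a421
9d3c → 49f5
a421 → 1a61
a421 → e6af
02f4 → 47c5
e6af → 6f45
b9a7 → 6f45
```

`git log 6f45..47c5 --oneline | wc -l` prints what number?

6

Reachable from 47c5: {15f8, 47c5, 49f5, 6f45, 9d3c, b9a7, dd5a}.
Reachable from 6f45: {6f45}.
In 47c5's history but not 6f45's: {15f8, 47c5, 49f5, 9d3c, b9a7, dd5a} — 6 commits.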